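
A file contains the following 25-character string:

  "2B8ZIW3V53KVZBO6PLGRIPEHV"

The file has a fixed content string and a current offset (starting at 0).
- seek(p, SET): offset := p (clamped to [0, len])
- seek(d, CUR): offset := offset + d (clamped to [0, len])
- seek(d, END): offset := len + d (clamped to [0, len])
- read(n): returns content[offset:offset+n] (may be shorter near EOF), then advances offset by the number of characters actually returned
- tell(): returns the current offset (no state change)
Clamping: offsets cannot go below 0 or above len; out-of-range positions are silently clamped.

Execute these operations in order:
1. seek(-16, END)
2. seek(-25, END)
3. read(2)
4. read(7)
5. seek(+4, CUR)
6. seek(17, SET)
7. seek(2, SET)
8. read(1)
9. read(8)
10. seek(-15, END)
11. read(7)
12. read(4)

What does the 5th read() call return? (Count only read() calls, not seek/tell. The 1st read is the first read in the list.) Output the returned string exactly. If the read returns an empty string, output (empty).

Answer: KVZBO6P

Derivation:
After 1 (seek(-16, END)): offset=9
After 2 (seek(-25, END)): offset=0
After 3 (read(2)): returned '2B', offset=2
After 4 (read(7)): returned '8ZIW3V5', offset=9
After 5 (seek(+4, CUR)): offset=13
After 6 (seek(17, SET)): offset=17
After 7 (seek(2, SET)): offset=2
After 8 (read(1)): returned '8', offset=3
After 9 (read(8)): returned 'ZIW3V53K', offset=11
After 10 (seek(-15, END)): offset=10
After 11 (read(7)): returned 'KVZBO6P', offset=17
After 12 (read(4)): returned 'LGRI', offset=21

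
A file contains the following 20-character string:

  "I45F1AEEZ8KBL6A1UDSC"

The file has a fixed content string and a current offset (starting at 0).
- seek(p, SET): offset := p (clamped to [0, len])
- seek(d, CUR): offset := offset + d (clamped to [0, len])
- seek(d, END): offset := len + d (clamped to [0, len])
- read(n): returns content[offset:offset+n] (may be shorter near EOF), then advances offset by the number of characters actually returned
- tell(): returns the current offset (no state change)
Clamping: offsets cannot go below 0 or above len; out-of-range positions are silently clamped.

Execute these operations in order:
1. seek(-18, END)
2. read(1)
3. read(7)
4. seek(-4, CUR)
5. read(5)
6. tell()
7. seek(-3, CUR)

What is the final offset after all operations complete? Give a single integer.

Answer: 8

Derivation:
After 1 (seek(-18, END)): offset=2
After 2 (read(1)): returned '5', offset=3
After 3 (read(7)): returned 'F1AEEZ8', offset=10
After 4 (seek(-4, CUR)): offset=6
After 5 (read(5)): returned 'EEZ8K', offset=11
After 6 (tell()): offset=11
After 7 (seek(-3, CUR)): offset=8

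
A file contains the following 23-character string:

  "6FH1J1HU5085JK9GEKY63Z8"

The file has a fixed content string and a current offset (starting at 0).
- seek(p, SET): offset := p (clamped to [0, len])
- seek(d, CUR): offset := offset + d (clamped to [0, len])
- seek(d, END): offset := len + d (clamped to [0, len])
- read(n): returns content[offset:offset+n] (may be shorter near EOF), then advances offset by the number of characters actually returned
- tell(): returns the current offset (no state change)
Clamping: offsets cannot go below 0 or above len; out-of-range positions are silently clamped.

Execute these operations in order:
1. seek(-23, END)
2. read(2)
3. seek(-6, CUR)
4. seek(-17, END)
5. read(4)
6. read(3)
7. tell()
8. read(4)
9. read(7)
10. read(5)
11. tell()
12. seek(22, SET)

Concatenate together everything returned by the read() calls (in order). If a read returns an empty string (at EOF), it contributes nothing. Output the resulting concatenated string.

Answer: 6FHU5085JK9GEKY63Z8

Derivation:
After 1 (seek(-23, END)): offset=0
After 2 (read(2)): returned '6F', offset=2
After 3 (seek(-6, CUR)): offset=0
After 4 (seek(-17, END)): offset=6
After 5 (read(4)): returned 'HU50', offset=10
After 6 (read(3)): returned '85J', offset=13
After 7 (tell()): offset=13
After 8 (read(4)): returned 'K9GE', offset=17
After 9 (read(7)): returned 'KY63Z8', offset=23
After 10 (read(5)): returned '', offset=23
After 11 (tell()): offset=23
After 12 (seek(22, SET)): offset=22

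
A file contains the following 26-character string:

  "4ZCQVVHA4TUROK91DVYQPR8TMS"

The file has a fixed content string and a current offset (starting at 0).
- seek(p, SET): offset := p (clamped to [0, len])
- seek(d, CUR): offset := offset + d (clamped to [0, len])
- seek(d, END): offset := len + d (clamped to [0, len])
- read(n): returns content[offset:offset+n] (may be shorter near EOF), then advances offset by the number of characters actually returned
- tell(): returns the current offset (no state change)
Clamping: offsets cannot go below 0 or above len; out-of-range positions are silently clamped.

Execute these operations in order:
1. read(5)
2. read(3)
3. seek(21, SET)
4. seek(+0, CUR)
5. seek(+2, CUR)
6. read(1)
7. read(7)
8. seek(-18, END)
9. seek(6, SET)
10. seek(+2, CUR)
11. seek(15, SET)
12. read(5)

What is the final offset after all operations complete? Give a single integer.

Answer: 20

Derivation:
After 1 (read(5)): returned '4ZCQV', offset=5
After 2 (read(3)): returned 'VHA', offset=8
After 3 (seek(21, SET)): offset=21
After 4 (seek(+0, CUR)): offset=21
After 5 (seek(+2, CUR)): offset=23
After 6 (read(1)): returned 'T', offset=24
After 7 (read(7)): returned 'MS', offset=26
After 8 (seek(-18, END)): offset=8
After 9 (seek(6, SET)): offset=6
After 10 (seek(+2, CUR)): offset=8
After 11 (seek(15, SET)): offset=15
After 12 (read(5)): returned '1DVYQ', offset=20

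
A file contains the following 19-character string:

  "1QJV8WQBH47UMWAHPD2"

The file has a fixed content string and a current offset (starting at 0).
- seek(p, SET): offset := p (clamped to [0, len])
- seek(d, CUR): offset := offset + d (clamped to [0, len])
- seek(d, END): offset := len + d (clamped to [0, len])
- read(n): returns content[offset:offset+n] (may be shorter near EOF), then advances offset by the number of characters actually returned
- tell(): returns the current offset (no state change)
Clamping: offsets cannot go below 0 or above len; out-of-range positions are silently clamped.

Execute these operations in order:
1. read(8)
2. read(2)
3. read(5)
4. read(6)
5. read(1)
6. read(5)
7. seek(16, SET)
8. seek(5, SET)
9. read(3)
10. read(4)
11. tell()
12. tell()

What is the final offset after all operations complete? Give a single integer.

After 1 (read(8)): returned '1QJV8WQB', offset=8
After 2 (read(2)): returned 'H4', offset=10
After 3 (read(5)): returned '7UMWA', offset=15
After 4 (read(6)): returned 'HPD2', offset=19
After 5 (read(1)): returned '', offset=19
After 6 (read(5)): returned '', offset=19
After 7 (seek(16, SET)): offset=16
After 8 (seek(5, SET)): offset=5
After 9 (read(3)): returned 'WQB', offset=8
After 10 (read(4)): returned 'H47U', offset=12
After 11 (tell()): offset=12
After 12 (tell()): offset=12

Answer: 12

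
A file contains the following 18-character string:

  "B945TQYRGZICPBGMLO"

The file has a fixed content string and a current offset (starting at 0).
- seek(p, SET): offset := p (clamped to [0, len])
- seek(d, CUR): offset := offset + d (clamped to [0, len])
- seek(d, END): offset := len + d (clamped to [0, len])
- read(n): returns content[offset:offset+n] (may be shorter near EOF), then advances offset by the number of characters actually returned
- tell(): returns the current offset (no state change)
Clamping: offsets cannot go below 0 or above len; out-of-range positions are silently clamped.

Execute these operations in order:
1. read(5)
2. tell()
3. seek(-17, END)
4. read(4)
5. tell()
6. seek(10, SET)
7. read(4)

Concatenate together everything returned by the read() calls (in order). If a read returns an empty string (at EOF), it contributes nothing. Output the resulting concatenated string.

Answer: B945T945TICPB

Derivation:
After 1 (read(5)): returned 'B945T', offset=5
After 2 (tell()): offset=5
After 3 (seek(-17, END)): offset=1
After 4 (read(4)): returned '945T', offset=5
After 5 (tell()): offset=5
After 6 (seek(10, SET)): offset=10
After 7 (read(4)): returned 'ICPB', offset=14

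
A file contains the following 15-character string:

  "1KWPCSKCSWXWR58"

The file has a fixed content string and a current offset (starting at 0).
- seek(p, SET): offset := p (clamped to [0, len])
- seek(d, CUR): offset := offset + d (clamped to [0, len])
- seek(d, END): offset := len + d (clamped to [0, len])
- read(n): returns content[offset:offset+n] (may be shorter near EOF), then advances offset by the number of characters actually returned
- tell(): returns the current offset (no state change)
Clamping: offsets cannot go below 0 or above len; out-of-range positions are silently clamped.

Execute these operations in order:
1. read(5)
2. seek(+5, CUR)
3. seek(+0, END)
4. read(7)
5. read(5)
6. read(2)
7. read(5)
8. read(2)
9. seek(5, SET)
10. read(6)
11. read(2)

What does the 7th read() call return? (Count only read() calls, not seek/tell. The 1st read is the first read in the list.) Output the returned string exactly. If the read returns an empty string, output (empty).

After 1 (read(5)): returned '1KWPC', offset=5
After 2 (seek(+5, CUR)): offset=10
After 3 (seek(+0, END)): offset=15
After 4 (read(7)): returned '', offset=15
After 5 (read(5)): returned '', offset=15
After 6 (read(2)): returned '', offset=15
After 7 (read(5)): returned '', offset=15
After 8 (read(2)): returned '', offset=15
After 9 (seek(5, SET)): offset=5
After 10 (read(6)): returned 'SKCSWX', offset=11
After 11 (read(2)): returned 'WR', offset=13

Answer: SKCSWX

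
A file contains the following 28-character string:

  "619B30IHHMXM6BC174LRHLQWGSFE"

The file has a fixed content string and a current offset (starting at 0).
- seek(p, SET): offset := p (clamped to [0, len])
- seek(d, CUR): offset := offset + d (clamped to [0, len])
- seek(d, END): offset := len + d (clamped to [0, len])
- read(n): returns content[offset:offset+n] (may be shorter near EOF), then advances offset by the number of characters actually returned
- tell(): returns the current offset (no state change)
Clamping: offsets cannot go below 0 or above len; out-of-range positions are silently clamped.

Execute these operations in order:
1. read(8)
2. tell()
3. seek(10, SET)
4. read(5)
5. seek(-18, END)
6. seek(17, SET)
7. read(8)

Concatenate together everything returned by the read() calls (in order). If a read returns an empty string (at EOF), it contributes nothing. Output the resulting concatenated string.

Answer: 619B30IHXM6BC4LRHLQWG

Derivation:
After 1 (read(8)): returned '619B30IH', offset=8
After 2 (tell()): offset=8
After 3 (seek(10, SET)): offset=10
After 4 (read(5)): returned 'XM6BC', offset=15
After 5 (seek(-18, END)): offset=10
After 6 (seek(17, SET)): offset=17
After 7 (read(8)): returned '4LRHLQWG', offset=25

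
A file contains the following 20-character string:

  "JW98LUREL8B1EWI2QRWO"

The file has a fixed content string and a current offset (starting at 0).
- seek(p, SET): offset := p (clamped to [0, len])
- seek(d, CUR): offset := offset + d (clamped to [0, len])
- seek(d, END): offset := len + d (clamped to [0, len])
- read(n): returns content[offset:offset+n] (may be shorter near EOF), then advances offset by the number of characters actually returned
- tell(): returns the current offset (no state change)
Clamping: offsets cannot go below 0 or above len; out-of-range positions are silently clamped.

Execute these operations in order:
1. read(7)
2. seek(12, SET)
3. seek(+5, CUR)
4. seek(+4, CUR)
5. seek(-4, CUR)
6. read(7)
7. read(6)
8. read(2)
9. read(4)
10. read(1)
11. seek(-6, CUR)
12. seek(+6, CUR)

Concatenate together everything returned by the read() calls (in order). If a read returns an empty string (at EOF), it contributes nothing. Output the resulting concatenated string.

Answer: JW98LURQRWO

Derivation:
After 1 (read(7)): returned 'JW98LUR', offset=7
After 2 (seek(12, SET)): offset=12
After 3 (seek(+5, CUR)): offset=17
After 4 (seek(+4, CUR)): offset=20
After 5 (seek(-4, CUR)): offset=16
After 6 (read(7)): returned 'QRWO', offset=20
After 7 (read(6)): returned '', offset=20
After 8 (read(2)): returned '', offset=20
After 9 (read(4)): returned '', offset=20
After 10 (read(1)): returned '', offset=20
After 11 (seek(-6, CUR)): offset=14
After 12 (seek(+6, CUR)): offset=20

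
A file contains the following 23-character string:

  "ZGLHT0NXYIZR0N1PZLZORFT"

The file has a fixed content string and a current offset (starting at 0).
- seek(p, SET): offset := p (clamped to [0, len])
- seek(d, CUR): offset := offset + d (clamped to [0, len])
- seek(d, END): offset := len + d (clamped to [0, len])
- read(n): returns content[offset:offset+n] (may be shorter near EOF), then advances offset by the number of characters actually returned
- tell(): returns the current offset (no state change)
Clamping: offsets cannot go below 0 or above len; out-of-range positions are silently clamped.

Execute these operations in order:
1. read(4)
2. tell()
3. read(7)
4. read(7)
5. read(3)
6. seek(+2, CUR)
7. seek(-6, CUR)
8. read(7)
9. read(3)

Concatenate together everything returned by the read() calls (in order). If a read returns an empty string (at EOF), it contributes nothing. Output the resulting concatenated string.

After 1 (read(4)): returned 'ZGLH', offset=4
After 2 (tell()): offset=4
After 3 (read(7)): returned 'T0NXYIZ', offset=11
After 4 (read(7)): returned 'R0N1PZL', offset=18
After 5 (read(3)): returned 'ZOR', offset=21
After 6 (seek(+2, CUR)): offset=23
After 7 (seek(-6, CUR)): offset=17
After 8 (read(7)): returned 'LZORFT', offset=23
After 9 (read(3)): returned '', offset=23

Answer: ZGLHT0NXYIZR0N1PZLZORLZORFT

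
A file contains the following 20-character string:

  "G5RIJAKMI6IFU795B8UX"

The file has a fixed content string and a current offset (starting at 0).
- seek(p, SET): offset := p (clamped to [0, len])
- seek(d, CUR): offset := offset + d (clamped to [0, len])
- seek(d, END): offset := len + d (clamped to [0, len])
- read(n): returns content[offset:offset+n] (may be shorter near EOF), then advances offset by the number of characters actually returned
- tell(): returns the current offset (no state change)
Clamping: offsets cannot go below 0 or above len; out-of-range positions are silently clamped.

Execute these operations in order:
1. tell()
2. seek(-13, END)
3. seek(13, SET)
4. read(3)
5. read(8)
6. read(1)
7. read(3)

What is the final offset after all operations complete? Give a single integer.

After 1 (tell()): offset=0
After 2 (seek(-13, END)): offset=7
After 3 (seek(13, SET)): offset=13
After 4 (read(3)): returned '795', offset=16
After 5 (read(8)): returned 'B8UX', offset=20
After 6 (read(1)): returned '', offset=20
After 7 (read(3)): returned '', offset=20

Answer: 20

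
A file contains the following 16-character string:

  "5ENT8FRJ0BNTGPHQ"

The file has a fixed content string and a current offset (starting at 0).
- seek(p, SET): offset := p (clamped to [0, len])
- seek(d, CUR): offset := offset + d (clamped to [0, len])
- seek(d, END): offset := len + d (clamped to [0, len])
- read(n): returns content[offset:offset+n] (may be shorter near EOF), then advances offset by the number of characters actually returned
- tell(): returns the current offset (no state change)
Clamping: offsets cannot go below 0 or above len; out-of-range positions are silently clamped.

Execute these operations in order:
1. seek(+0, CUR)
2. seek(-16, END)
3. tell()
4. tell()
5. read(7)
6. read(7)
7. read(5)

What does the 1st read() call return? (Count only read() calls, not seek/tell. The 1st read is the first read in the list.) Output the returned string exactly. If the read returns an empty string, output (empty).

Answer: 5ENT8FR

Derivation:
After 1 (seek(+0, CUR)): offset=0
After 2 (seek(-16, END)): offset=0
After 3 (tell()): offset=0
After 4 (tell()): offset=0
After 5 (read(7)): returned '5ENT8FR', offset=7
After 6 (read(7)): returned 'J0BNTGP', offset=14
After 7 (read(5)): returned 'HQ', offset=16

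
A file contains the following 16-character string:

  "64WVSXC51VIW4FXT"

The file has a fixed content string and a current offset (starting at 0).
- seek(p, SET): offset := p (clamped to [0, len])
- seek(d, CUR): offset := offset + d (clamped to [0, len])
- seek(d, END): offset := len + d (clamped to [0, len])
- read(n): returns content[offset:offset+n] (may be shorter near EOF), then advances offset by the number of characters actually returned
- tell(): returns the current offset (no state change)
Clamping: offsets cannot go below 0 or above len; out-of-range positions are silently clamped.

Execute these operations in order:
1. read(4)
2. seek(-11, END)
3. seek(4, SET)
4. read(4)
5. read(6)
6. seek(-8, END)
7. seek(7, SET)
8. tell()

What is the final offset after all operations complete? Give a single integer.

Answer: 7

Derivation:
After 1 (read(4)): returned '64WV', offset=4
After 2 (seek(-11, END)): offset=5
After 3 (seek(4, SET)): offset=4
After 4 (read(4)): returned 'SXC5', offset=8
After 5 (read(6)): returned '1VIW4F', offset=14
After 6 (seek(-8, END)): offset=8
After 7 (seek(7, SET)): offset=7
After 8 (tell()): offset=7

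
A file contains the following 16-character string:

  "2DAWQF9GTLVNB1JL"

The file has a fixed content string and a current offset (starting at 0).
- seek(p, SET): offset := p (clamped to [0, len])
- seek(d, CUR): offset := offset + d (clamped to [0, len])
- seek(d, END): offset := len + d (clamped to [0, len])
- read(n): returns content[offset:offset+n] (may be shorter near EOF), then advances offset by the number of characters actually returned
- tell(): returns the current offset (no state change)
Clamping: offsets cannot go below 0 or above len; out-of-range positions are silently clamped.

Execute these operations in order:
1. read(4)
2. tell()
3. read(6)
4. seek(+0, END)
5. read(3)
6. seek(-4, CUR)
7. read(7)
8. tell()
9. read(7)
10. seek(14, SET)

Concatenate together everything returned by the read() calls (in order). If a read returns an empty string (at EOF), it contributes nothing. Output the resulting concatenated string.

Answer: 2DAWQF9GTLB1JL

Derivation:
After 1 (read(4)): returned '2DAW', offset=4
After 2 (tell()): offset=4
After 3 (read(6)): returned 'QF9GTL', offset=10
After 4 (seek(+0, END)): offset=16
After 5 (read(3)): returned '', offset=16
After 6 (seek(-4, CUR)): offset=12
After 7 (read(7)): returned 'B1JL', offset=16
After 8 (tell()): offset=16
After 9 (read(7)): returned '', offset=16
After 10 (seek(14, SET)): offset=14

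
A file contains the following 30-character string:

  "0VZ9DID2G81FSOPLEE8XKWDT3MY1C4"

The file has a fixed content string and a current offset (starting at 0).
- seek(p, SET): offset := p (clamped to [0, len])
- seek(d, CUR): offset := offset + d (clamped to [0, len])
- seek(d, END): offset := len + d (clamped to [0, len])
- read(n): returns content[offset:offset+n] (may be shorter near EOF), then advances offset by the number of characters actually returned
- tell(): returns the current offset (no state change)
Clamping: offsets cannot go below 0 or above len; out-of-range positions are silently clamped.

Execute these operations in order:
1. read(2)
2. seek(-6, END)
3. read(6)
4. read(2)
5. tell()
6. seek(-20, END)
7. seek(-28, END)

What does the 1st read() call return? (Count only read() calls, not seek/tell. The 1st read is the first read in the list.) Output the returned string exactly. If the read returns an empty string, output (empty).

After 1 (read(2)): returned '0V', offset=2
After 2 (seek(-6, END)): offset=24
After 3 (read(6)): returned '3MY1C4', offset=30
After 4 (read(2)): returned '', offset=30
After 5 (tell()): offset=30
After 6 (seek(-20, END)): offset=10
After 7 (seek(-28, END)): offset=2

Answer: 0V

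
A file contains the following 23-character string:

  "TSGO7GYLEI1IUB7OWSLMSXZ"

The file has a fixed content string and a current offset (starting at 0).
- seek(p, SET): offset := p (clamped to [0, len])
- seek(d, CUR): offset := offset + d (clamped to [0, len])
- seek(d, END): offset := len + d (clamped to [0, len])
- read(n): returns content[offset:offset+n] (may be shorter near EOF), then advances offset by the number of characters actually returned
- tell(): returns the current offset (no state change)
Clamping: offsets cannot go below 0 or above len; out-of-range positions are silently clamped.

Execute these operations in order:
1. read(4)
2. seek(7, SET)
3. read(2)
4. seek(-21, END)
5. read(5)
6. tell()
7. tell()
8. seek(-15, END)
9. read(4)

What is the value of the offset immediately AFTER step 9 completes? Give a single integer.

Answer: 12

Derivation:
After 1 (read(4)): returned 'TSGO', offset=4
After 2 (seek(7, SET)): offset=7
After 3 (read(2)): returned 'LE', offset=9
After 4 (seek(-21, END)): offset=2
After 5 (read(5)): returned 'GO7GY', offset=7
After 6 (tell()): offset=7
After 7 (tell()): offset=7
After 8 (seek(-15, END)): offset=8
After 9 (read(4)): returned 'EI1I', offset=12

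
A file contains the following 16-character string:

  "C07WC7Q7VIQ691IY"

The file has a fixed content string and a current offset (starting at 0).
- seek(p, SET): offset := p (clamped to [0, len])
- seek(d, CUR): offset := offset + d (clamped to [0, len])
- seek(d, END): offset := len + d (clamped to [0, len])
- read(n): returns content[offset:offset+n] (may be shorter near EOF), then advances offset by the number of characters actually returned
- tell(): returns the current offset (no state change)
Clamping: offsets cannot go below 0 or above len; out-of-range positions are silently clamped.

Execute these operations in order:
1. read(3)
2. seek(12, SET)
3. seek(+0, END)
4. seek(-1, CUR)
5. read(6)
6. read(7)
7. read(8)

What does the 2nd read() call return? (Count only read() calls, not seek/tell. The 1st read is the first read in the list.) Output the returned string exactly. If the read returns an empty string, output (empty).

Answer: Y

Derivation:
After 1 (read(3)): returned 'C07', offset=3
After 2 (seek(12, SET)): offset=12
After 3 (seek(+0, END)): offset=16
After 4 (seek(-1, CUR)): offset=15
After 5 (read(6)): returned 'Y', offset=16
After 6 (read(7)): returned '', offset=16
After 7 (read(8)): returned '', offset=16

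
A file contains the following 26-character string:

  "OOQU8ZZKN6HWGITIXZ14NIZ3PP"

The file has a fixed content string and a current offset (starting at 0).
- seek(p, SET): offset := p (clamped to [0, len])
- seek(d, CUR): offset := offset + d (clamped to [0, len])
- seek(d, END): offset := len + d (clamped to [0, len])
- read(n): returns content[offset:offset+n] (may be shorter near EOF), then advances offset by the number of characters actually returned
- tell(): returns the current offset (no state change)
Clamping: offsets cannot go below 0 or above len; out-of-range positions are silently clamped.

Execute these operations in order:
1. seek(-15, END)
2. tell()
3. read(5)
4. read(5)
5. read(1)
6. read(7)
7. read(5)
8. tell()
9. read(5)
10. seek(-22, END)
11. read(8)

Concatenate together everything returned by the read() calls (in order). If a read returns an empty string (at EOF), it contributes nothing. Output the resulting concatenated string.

After 1 (seek(-15, END)): offset=11
After 2 (tell()): offset=11
After 3 (read(5)): returned 'WGITI', offset=16
After 4 (read(5)): returned 'XZ14N', offset=21
After 5 (read(1)): returned 'I', offset=22
After 6 (read(7)): returned 'Z3PP', offset=26
After 7 (read(5)): returned '', offset=26
After 8 (tell()): offset=26
After 9 (read(5)): returned '', offset=26
After 10 (seek(-22, END)): offset=4
After 11 (read(8)): returned '8ZZKN6HW', offset=12

Answer: WGITIXZ14NIZ3PP8ZZKN6HW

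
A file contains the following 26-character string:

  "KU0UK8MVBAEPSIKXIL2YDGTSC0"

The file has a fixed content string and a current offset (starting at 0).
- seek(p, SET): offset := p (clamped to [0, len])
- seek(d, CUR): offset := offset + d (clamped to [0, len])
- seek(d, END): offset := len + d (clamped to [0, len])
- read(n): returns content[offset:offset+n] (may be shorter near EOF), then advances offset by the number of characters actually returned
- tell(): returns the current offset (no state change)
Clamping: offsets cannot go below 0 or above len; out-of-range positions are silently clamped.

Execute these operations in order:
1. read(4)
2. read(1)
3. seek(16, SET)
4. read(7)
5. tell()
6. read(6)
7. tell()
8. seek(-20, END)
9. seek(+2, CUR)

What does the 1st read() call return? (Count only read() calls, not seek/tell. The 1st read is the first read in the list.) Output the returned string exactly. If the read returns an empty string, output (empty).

After 1 (read(4)): returned 'KU0U', offset=4
After 2 (read(1)): returned 'K', offset=5
After 3 (seek(16, SET)): offset=16
After 4 (read(7)): returned 'IL2YDGT', offset=23
After 5 (tell()): offset=23
After 6 (read(6)): returned 'SC0', offset=26
After 7 (tell()): offset=26
After 8 (seek(-20, END)): offset=6
After 9 (seek(+2, CUR)): offset=8

Answer: KU0U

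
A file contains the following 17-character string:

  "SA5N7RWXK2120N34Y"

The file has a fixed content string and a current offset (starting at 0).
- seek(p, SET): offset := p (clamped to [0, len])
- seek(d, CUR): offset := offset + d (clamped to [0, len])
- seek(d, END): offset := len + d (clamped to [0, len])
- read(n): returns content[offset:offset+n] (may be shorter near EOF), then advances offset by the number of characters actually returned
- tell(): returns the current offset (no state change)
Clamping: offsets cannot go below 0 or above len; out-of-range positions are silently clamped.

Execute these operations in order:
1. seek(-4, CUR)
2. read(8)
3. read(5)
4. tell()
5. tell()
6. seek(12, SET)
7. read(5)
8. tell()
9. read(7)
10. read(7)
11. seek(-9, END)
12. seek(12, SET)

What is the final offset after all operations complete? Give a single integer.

After 1 (seek(-4, CUR)): offset=0
After 2 (read(8)): returned 'SA5N7RWX', offset=8
After 3 (read(5)): returned 'K2120', offset=13
After 4 (tell()): offset=13
After 5 (tell()): offset=13
After 6 (seek(12, SET)): offset=12
After 7 (read(5)): returned '0N34Y', offset=17
After 8 (tell()): offset=17
After 9 (read(7)): returned '', offset=17
After 10 (read(7)): returned '', offset=17
After 11 (seek(-9, END)): offset=8
After 12 (seek(12, SET)): offset=12

Answer: 12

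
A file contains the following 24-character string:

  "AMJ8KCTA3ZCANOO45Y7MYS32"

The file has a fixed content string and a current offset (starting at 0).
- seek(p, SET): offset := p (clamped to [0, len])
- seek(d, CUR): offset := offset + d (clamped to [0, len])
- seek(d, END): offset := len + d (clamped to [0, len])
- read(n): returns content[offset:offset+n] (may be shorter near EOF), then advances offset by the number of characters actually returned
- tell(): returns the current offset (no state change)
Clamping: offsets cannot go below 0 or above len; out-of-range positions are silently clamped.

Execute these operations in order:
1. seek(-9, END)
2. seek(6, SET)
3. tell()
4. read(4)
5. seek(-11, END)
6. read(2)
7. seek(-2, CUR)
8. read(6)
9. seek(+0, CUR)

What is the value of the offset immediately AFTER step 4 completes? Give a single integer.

Answer: 10

Derivation:
After 1 (seek(-9, END)): offset=15
After 2 (seek(6, SET)): offset=6
After 3 (tell()): offset=6
After 4 (read(4)): returned 'TA3Z', offset=10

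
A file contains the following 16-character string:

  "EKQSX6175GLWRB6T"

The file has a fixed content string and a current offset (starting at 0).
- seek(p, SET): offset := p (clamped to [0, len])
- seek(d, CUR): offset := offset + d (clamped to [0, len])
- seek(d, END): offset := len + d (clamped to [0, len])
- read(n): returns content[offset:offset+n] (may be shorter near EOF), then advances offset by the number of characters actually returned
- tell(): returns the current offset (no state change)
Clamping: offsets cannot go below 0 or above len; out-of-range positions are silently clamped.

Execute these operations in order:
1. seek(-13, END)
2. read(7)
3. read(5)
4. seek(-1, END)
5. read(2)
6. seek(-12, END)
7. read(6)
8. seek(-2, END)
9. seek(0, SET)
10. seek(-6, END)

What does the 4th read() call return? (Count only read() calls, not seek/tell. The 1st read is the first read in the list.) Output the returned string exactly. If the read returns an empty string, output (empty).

Answer: X6175G

Derivation:
After 1 (seek(-13, END)): offset=3
After 2 (read(7)): returned 'SX6175G', offset=10
After 3 (read(5)): returned 'LWRB6', offset=15
After 4 (seek(-1, END)): offset=15
After 5 (read(2)): returned 'T', offset=16
After 6 (seek(-12, END)): offset=4
After 7 (read(6)): returned 'X6175G', offset=10
After 8 (seek(-2, END)): offset=14
After 9 (seek(0, SET)): offset=0
After 10 (seek(-6, END)): offset=10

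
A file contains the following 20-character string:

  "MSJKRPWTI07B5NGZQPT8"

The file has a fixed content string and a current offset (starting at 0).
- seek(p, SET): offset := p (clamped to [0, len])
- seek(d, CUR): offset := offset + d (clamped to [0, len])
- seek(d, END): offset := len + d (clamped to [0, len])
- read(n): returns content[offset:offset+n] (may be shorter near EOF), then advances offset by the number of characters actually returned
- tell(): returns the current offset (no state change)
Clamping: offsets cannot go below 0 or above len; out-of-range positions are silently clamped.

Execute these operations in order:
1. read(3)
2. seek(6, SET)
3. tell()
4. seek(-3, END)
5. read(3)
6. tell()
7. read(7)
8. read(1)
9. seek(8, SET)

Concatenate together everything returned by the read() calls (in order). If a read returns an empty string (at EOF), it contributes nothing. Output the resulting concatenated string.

After 1 (read(3)): returned 'MSJ', offset=3
After 2 (seek(6, SET)): offset=6
After 3 (tell()): offset=6
After 4 (seek(-3, END)): offset=17
After 5 (read(3)): returned 'PT8', offset=20
After 6 (tell()): offset=20
After 7 (read(7)): returned '', offset=20
After 8 (read(1)): returned '', offset=20
After 9 (seek(8, SET)): offset=8

Answer: MSJPT8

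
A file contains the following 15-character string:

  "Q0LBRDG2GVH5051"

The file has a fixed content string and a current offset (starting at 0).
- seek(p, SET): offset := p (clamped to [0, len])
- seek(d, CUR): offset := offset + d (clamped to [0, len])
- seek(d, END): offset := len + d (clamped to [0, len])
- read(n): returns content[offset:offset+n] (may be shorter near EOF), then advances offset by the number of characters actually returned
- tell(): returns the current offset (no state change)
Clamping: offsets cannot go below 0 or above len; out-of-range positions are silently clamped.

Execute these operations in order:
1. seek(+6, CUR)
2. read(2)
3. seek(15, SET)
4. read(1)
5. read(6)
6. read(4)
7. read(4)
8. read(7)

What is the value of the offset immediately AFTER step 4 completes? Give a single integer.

After 1 (seek(+6, CUR)): offset=6
After 2 (read(2)): returned 'G2', offset=8
After 3 (seek(15, SET)): offset=15
After 4 (read(1)): returned '', offset=15

Answer: 15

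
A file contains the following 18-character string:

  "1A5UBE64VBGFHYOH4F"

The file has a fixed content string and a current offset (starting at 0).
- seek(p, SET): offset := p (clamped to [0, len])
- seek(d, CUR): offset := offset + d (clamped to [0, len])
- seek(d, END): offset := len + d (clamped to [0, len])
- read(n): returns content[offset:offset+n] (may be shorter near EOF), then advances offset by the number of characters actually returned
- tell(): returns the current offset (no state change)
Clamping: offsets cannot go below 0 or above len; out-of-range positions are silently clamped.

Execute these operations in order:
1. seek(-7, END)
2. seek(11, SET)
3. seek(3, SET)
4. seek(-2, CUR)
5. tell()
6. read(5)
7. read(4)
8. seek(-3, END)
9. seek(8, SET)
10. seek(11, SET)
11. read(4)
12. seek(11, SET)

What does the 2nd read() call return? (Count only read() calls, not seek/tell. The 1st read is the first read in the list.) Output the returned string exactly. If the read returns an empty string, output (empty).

After 1 (seek(-7, END)): offset=11
After 2 (seek(11, SET)): offset=11
After 3 (seek(3, SET)): offset=3
After 4 (seek(-2, CUR)): offset=1
After 5 (tell()): offset=1
After 6 (read(5)): returned 'A5UBE', offset=6
After 7 (read(4)): returned '64VB', offset=10
After 8 (seek(-3, END)): offset=15
After 9 (seek(8, SET)): offset=8
After 10 (seek(11, SET)): offset=11
After 11 (read(4)): returned 'FHYO', offset=15
After 12 (seek(11, SET)): offset=11

Answer: 64VB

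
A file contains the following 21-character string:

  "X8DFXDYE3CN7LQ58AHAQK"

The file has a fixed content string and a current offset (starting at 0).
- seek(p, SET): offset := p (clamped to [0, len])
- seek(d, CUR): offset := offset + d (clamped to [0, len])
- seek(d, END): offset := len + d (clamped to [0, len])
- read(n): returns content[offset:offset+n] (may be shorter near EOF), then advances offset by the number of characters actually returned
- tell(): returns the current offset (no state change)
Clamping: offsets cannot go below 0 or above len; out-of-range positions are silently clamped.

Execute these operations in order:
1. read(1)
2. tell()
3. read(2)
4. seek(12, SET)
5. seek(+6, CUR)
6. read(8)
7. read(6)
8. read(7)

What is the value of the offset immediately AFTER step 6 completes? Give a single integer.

Answer: 21

Derivation:
After 1 (read(1)): returned 'X', offset=1
After 2 (tell()): offset=1
After 3 (read(2)): returned '8D', offset=3
After 4 (seek(12, SET)): offset=12
After 5 (seek(+6, CUR)): offset=18
After 6 (read(8)): returned 'AQK', offset=21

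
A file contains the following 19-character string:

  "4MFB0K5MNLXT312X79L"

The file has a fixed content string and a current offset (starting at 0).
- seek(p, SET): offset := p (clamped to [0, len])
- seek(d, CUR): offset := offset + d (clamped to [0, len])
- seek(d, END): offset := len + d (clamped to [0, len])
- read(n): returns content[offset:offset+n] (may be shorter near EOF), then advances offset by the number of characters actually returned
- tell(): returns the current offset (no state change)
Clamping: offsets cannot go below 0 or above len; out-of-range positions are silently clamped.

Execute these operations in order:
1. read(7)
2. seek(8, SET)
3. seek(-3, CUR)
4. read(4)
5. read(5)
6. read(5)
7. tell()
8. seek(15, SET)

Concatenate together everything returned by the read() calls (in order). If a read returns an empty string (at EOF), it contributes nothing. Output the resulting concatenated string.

After 1 (read(7)): returned '4MFB0K5', offset=7
After 2 (seek(8, SET)): offset=8
After 3 (seek(-3, CUR)): offset=5
After 4 (read(4)): returned 'K5MN', offset=9
After 5 (read(5)): returned 'LXT31', offset=14
After 6 (read(5)): returned '2X79L', offset=19
After 7 (tell()): offset=19
After 8 (seek(15, SET)): offset=15

Answer: 4MFB0K5K5MNLXT312X79L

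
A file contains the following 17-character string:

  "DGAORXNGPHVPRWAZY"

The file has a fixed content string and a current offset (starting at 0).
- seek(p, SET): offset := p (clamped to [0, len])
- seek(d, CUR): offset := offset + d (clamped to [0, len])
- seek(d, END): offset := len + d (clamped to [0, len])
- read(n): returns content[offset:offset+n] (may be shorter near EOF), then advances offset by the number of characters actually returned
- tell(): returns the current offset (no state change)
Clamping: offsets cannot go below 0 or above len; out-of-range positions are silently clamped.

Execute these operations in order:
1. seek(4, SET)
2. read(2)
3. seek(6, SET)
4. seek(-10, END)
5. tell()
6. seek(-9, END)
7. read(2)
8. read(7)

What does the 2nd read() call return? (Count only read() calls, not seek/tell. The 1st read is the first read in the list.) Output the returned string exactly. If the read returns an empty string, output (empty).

Answer: PH

Derivation:
After 1 (seek(4, SET)): offset=4
After 2 (read(2)): returned 'RX', offset=6
After 3 (seek(6, SET)): offset=6
After 4 (seek(-10, END)): offset=7
After 5 (tell()): offset=7
After 6 (seek(-9, END)): offset=8
After 7 (read(2)): returned 'PH', offset=10
After 8 (read(7)): returned 'VPRWAZY', offset=17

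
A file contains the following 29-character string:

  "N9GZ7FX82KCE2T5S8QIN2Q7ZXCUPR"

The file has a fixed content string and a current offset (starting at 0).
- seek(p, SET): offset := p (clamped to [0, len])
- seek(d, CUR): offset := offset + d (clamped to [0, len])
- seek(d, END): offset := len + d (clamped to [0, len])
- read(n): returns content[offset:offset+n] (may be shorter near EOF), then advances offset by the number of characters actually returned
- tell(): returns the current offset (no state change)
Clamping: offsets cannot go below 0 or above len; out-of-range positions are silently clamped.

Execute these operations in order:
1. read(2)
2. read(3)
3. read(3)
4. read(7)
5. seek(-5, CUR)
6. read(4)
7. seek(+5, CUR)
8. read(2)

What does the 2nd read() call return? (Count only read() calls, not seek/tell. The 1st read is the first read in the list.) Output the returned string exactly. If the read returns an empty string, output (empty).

After 1 (read(2)): returned 'N9', offset=2
After 2 (read(3)): returned 'GZ7', offset=5
After 3 (read(3)): returned 'FX8', offset=8
After 4 (read(7)): returned '2KCE2T5', offset=15
After 5 (seek(-5, CUR)): offset=10
After 6 (read(4)): returned 'CE2T', offset=14
After 7 (seek(+5, CUR)): offset=19
After 8 (read(2)): returned 'N2', offset=21

Answer: GZ7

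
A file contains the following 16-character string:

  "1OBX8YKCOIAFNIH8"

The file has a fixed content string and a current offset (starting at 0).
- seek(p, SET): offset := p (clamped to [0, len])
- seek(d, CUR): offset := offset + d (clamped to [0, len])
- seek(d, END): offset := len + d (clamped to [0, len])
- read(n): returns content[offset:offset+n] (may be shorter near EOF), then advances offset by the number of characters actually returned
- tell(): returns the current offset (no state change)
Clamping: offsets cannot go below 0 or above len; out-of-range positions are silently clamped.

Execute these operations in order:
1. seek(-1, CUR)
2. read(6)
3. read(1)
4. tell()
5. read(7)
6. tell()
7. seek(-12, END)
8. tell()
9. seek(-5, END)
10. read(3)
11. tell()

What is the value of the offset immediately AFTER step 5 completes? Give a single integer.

Answer: 14

Derivation:
After 1 (seek(-1, CUR)): offset=0
After 2 (read(6)): returned '1OBX8Y', offset=6
After 3 (read(1)): returned 'K', offset=7
After 4 (tell()): offset=7
After 5 (read(7)): returned 'COIAFNI', offset=14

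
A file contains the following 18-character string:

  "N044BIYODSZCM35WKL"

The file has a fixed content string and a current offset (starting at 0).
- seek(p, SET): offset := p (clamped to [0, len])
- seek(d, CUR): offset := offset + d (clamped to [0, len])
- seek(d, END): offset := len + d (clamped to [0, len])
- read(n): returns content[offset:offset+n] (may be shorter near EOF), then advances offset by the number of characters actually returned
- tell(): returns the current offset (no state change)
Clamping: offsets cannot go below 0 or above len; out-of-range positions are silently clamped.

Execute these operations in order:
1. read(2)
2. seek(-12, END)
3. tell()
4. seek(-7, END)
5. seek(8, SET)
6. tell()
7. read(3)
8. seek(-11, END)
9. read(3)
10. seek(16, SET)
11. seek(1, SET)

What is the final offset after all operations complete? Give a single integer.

Answer: 1

Derivation:
After 1 (read(2)): returned 'N0', offset=2
After 2 (seek(-12, END)): offset=6
After 3 (tell()): offset=6
After 4 (seek(-7, END)): offset=11
After 5 (seek(8, SET)): offset=8
After 6 (tell()): offset=8
After 7 (read(3)): returned 'DSZ', offset=11
After 8 (seek(-11, END)): offset=7
After 9 (read(3)): returned 'ODS', offset=10
After 10 (seek(16, SET)): offset=16
After 11 (seek(1, SET)): offset=1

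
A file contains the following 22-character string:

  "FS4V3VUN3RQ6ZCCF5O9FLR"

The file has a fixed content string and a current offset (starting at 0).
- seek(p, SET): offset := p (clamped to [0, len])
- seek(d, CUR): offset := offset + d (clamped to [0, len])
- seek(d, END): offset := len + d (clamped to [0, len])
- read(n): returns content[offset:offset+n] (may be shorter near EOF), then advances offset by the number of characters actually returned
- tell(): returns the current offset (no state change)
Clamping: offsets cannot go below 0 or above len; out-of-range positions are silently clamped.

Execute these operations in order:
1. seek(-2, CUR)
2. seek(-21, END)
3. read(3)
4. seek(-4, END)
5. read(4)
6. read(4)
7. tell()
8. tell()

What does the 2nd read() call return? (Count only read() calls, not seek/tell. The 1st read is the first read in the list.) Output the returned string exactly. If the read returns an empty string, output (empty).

Answer: 9FLR

Derivation:
After 1 (seek(-2, CUR)): offset=0
After 2 (seek(-21, END)): offset=1
After 3 (read(3)): returned 'S4V', offset=4
After 4 (seek(-4, END)): offset=18
After 5 (read(4)): returned '9FLR', offset=22
After 6 (read(4)): returned '', offset=22
After 7 (tell()): offset=22
After 8 (tell()): offset=22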